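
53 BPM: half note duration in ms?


Let's work it out.
One quarter-note beat = 60000 / BPM = 60000 / 53 ms
Half note = 2 × quarter note
Duration = 2 × 60000 / 53 = 120000 / 53
= 2264.2 ms


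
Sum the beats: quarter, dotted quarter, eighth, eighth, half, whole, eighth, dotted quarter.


Step by step:
Beat values:
  quarter = 1 beat
  dotted quarter = 1.5 beats
  eighth = 0.5 beats
  eighth = 0.5 beats
  half = 2 beats
  whole = 4 beats
  eighth = 0.5 beats
  dotted quarter = 1.5 beats
Sum = 1 + 1.5 + 0.5 + 0.5 + 2 + 4 + 0.5 + 1.5
= 11.5 beats


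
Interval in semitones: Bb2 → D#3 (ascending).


Reasoning:
Absolute semitone position = octave×12 + chromatic position
Bb2: 2×12 + 10 = 34
D#3: 3×12 + 3 = 39
Difference = 39 - 34 = 5
= 5 semitones


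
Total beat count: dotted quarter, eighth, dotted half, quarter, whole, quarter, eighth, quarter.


Beat values:
  dotted quarter = 1.5 beats
  eighth = 0.5 beats
  dotted half = 3 beats
  quarter = 1 beat
  whole = 4 beats
  quarter = 1 beat
  eighth = 0.5 beats
  quarter = 1 beat
Sum = 1.5 + 0.5 + 3 + 1 + 4 + 1 + 0.5 + 1
= 12.5 beats


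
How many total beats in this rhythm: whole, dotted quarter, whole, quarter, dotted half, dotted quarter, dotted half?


Reasoning:
Beat values:
  whole = 4 beats
  dotted quarter = 1.5 beats
  whole = 4 beats
  quarter = 1 beat
  dotted half = 3 beats
  dotted quarter = 1.5 beats
  dotted half = 3 beats
Sum = 4 + 1.5 + 4 + 1 + 3 + 1.5 + 3
= 18 beats


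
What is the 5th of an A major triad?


Step by step:
Major triad = root + major 3rd (4 semitones) + perfect 5th (7 semitones)
A triad on A stacks thirds, so the chord tones use letter names A-C-E
Root: A
Major 3rd above A: C#
Perfect 5th above A: E
The 5th = E


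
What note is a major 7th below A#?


Working:
A 7th spans 7 letter names, so from A we land on B
A major 7th = 11 semitones below A#
Spell B at that pitch: B
= B


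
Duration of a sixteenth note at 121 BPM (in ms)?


Solution.
One quarter-note beat = 60000 / BPM = 60000 / 121 ms
Sixteenth note = 1/4 × quarter note
Duration = 1/4 × 60000 / 121 = 15000 / 121
= 124.0 ms


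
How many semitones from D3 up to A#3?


Step by step:
Absolute semitone position = octave×12 + chromatic position
D3: 3×12 + 2 = 38
A#3: 3×12 + 10 = 46
Difference = 46 - 38 = 8
= 8 semitones


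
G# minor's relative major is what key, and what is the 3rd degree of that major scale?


Step by step:
The relative major shares the key signature and is a minor 3rd above the minor tonic
A minor 3rd above G# is B
→ relative major of G# minor is B major
B major scale: B C# D# E F# G# A#
= B major; 3rd degree = D#


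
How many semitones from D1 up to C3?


Absolute semitone position = octave×12 + chromatic position
D1: 1×12 + 2 = 14
C3: 3×12 + 0 = 36
Difference = 36 - 14 = 22
= 22 semitones


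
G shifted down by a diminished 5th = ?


diminished 5th: 5 letter names, 6 semitones
Letter: G - 4 → C
Pitch: G - 6 semitones, spelled as a C → C#
= C#


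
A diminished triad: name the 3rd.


Working:
Diminished triad = root + minor 3rd (3 semitones) + diminished 5th (6 semitones)
A triad on A stacks thirds, so the chord tones use letter names A-C-E
Root: A
Minor 3rd above A: C
Diminished 5th above A: Eb
The 3rd = C


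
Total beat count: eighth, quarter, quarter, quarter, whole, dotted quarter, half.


Step by step:
Beat values:
  eighth = 0.5 beats
  quarter = 1 beat
  quarter = 1 beat
  quarter = 1 beat
  whole = 4 beats
  dotted quarter = 1.5 beats
  half = 2 beats
Sum = 0.5 + 1 + 1 + 1 + 4 + 1.5 + 2
= 11 beats


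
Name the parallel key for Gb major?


Solution.
Parallel keys share the same tonic but differ in mode
Gb major → parallel is Gb minor
= Gb minor


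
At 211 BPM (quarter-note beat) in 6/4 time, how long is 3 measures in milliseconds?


Reasoning:
Quarter-note beat duration = 60000 / 211 ms
Beats per measure (6/4) = 6
One measure = 6 × 60000 / 211 = 360000 / 211 ms
3 measures = 3 × 360000 / 211 = 1080000 / 211
= 5118.5 ms


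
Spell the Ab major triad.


Solution.
Major triad = root + major 3rd (4 semitones) + perfect 5th (7 semitones)
A triad on Ab stacks thirds, so the chord tones use letter names A-C-E
Root: Ab
Major 3rd above Ab: C
Perfect 5th above Ab: Eb
Chord = Ab C Eb


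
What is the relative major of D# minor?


The relative major shares the key signature and is a minor 3rd above the minor tonic
A minor 3rd above D# is F#
→ relative major of D# minor is F# major
= F# major


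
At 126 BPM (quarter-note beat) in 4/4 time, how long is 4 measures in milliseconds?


Reasoning:
Quarter-note beat duration = 60000 / 126 ms
Beats per measure (4/4) = 4
One measure = 4 × 60000 / 126 = 240000 / 126 ms
4 measures = 4 × 240000 / 126 = 960000 / 126
= 7619.0 ms


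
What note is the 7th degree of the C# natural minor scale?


Let's work it out.
Natural minor scale pattern: W-H-W-W-H-W-W (2-1-2-2-1-2-2 semitones)
Starting from C#:
  C# + 2 semitones → D#
  D# + 1 semitone → E
  E + 2 semitones → F#
  F# + 2 semitones → G#
  G# + 1 semitone → A
  A + 2 semitones → B
  B + 2 semitones → C#
Scale: C# D# E F# G# A B
Degree 7 = B


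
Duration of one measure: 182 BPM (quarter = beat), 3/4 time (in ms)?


Working:
Quarter-note beat duration = 60000 / 182 ms
Beats per measure (3/4) = 3
One measure = 3 × 60000 / 182 = 180000 / 182 ms
= 989.0 ms


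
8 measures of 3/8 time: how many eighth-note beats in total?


Working:
Time signature 3/8: the bottom number 8 means the eighth note gets one count
The top number 3 means 3 eighth-note beats per measure
Total = 3 × 8 measures
= 24 eighth-note beats


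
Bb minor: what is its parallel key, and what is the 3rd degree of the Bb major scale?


Step by step:
Parallel keys share the same tonic but differ in mode
Bb minor → parallel is Bb major
Bb major scale: Bb C D Eb F G A
= Bb major; 3rd degree = D


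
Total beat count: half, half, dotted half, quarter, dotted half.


Solution.
Beat values:
  half = 2 beats
  half = 2 beats
  dotted half = 3 beats
  quarter = 1 beat
  dotted half = 3 beats
Sum = 2 + 2 + 3 + 1 + 3
= 11 beats


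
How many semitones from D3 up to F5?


Working:
Absolute semitone position = octave×12 + chromatic position
D3: 3×12 + 2 = 38
F5: 5×12 + 5 = 65
Difference = 65 - 38 = 27
= 27 semitones


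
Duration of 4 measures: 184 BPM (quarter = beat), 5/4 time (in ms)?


Reasoning:
Quarter-note beat duration = 60000 / 184 ms
Beats per measure (5/4) = 5
One measure = 5 × 60000 / 184 = 300000 / 184 ms
4 measures = 4 × 300000 / 184 = 1200000 / 184
= 6521.7 ms


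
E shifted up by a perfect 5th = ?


perfect 5th: 5 letter names, 7 semitones
Letter: E + 4 → B
Pitch: E + 7 semitones, spelled as a B → B
= B


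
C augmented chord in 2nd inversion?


Working:
Root position: C E G#
2nd inversion: move root and 3rd up an octave
Bass note: G#
Notes (bottom to top) = G# C E


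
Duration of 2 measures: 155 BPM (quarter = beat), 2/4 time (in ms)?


Working:
Quarter-note beat duration = 60000 / 155 ms
Beats per measure (2/4) = 2
One measure = 2 × 60000 / 155 = 120000 / 155 ms
2 measures = 2 × 120000 / 155 = 240000 / 155
= 1548.4 ms


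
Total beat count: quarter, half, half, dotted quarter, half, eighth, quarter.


Solution.
Beat values:
  quarter = 1 beat
  half = 2 beats
  half = 2 beats
  dotted quarter = 1.5 beats
  half = 2 beats
  eighth = 0.5 beats
  quarter = 1 beat
Sum = 1 + 2 + 2 + 1.5 + 2 + 0.5 + 1
= 10 beats


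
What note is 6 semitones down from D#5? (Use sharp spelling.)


D#5: chromatic position 3 in octave 5 → absolute = 5×12 + 3 = 63
Transpose down 6: 63 - 6 = 57
57 = 4×12 + 9 → A in octave 4
Result = A4


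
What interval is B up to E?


Reasoning:
Letter names: B → E spans 4 letter names → a 4th
Semitones: B → E = 5 half-steps
A 4th of 5 semitones is a perfect 4th
= perfect 4th


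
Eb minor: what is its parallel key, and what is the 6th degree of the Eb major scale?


Let's work it out.
Parallel keys share the same tonic but differ in mode
Eb minor → parallel is Eb major
Eb major scale: Eb F G Ab Bb C D
= Eb major; 6th degree = C


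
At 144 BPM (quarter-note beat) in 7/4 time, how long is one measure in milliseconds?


Let's work it out.
Quarter-note beat duration = 60000 / 144 ms
Beats per measure (7/4) = 7
One measure = 7 × 60000 / 144 = 420000 / 144 ms
= 2916.7 ms


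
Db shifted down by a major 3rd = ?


Working:
major 3rd: 3 letter names, 4 semitones
Letter: D - 2 → B
Pitch: Db - 4 semitones, spelled as a B → Bbb
= Bbb


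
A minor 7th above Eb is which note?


A 7th spans 7 letter names, so from E we land on D
A minor 7th = 10 semitones above Eb
Spell D at that pitch: Db
= Db


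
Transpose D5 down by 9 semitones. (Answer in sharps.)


Reasoning:
D5: chromatic position 2 in octave 5 → absolute = 5×12 + 2 = 62
Transpose down 9: 62 - 9 = 53
53 = 4×12 + 5 → F in octave 4
Result = F4


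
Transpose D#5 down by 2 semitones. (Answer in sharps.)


D#5: chromatic position 3 in octave 5 → absolute = 5×12 + 3 = 63
Transpose down 2: 63 - 2 = 61
61 = 5×12 + 1 → C# in octave 5
Result = C#5


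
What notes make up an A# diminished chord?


Let's work it out.
Diminished triad = root + minor 3rd (3 semitones) + diminished 5th (6 semitones)
A triad on A# stacks thirds, so the chord tones use letter names A-C-E
Root: A#
Minor 3rd above A#: C#
Diminished 5th above A#: E
Chord = A# C# E


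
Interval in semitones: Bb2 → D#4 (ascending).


Step by step:
Absolute semitone position = octave×12 + chromatic position
Bb2: 2×12 + 10 = 34
D#4: 4×12 + 3 = 51
Difference = 51 - 34 = 17
= 17 semitones


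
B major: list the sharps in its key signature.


Sharp major keys follow the circle of fifths: C(0), G(1), D(2), A(3), E(4), B(5), F#(6), C#(7)
B major has 5 sharps
Order of sharps: F# C# G# D# A# E# B# → first 5: F#, C#, G#, D#, A#
= F#, C#, G#, D#, A#


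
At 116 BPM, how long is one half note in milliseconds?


Reasoning:
One quarter-note beat = 60000 / BPM = 60000 / 116 ms
Half note = 2 × quarter note
Duration = 2 × 60000 / 116 = 120000 / 116
= 1034.5 ms


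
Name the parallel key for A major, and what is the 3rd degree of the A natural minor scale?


Reasoning:
Parallel keys share the same tonic but differ in mode
A major → parallel is A minor
A natural minor scale: A B C D E F G
= A minor; 3rd degree = C


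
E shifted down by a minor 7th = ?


minor 7th: 7 letter names, 10 semitones
Letter: E - 6 → F
Pitch: E - 10 semitones, spelled as an F → F#
= F#


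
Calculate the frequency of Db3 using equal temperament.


f = 440 × 2^(n/12) where n = semitones from A4
Db3: -20 semitones from A4
f = 440 × 2^(-20/12)
f = 138.59 Hz


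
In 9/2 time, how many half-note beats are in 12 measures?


Reasoning:
Time signature 9/2: the bottom number 2 means the half note gets one count
The top number 9 means 9 half-note beats per measure
Total = 9 × 12 measures
= 108 half-note beats


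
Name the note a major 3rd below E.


Let's work it out.
A 3rd spans 3 letter names, so from E we land on C
A major 3rd = 4 semitones below E
Spell C at that pitch: C
= C


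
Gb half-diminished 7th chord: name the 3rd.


Half-diminished 7th chord = root + minor 3rd + diminished 5th + minor 7th
Seventh chords stack in thirds, so the letter names are G-B-D-F
Root: Gb
Minor 3rd above Gb: Bbb
Diminished 5th above Gb: Dbb
Minor 7th above Gb: Fb
The 3rd = Bbb


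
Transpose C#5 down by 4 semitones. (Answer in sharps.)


Reasoning:
C#5: chromatic position 1 in octave 5 → absolute = 5×12 + 1 = 61
Transpose down 4: 61 - 4 = 57
57 = 4×12 + 9 → A in octave 4
Result = A4


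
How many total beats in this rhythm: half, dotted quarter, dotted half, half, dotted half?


Solution.
Beat values:
  half = 2 beats
  dotted quarter = 1.5 beats
  dotted half = 3 beats
  half = 2 beats
  dotted half = 3 beats
Sum = 2 + 1.5 + 3 + 2 + 3
= 11.5 beats


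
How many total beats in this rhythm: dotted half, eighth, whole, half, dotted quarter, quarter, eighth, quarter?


Working:
Beat values:
  dotted half = 3 beats
  eighth = 0.5 beats
  whole = 4 beats
  half = 2 beats
  dotted quarter = 1.5 beats
  quarter = 1 beat
  eighth = 0.5 beats
  quarter = 1 beat
Sum = 3 + 0.5 + 4 + 2 + 1.5 + 1 + 0.5 + 1
= 13.5 beats


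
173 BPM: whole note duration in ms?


One quarter-note beat = 60000 / BPM = 60000 / 173 ms
Whole note = 4 × quarter note
Duration = 4 × 60000 / 173 = 240000 / 173
= 1387.3 ms


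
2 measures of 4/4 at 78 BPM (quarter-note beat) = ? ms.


Solution.
Quarter-note beat duration = 60000 / 78 ms
Beats per measure (4/4) = 4
One measure = 4 × 60000 / 78 = 240000 / 78 ms
2 measures = 2 × 240000 / 78 = 480000 / 78
= 6153.8 ms


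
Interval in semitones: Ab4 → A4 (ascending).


Let's work it out.
Absolute semitone position = octave×12 + chromatic position
Ab4: 4×12 + 8 = 56
A4: 4×12 + 9 = 57
Difference = 57 - 56 = 1
= 1 semitone


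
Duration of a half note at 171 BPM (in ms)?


Let's work it out.
One quarter-note beat = 60000 / BPM = 60000 / 171 ms
Half note = 2 × quarter note
Duration = 2 × 60000 / 171 = 120000 / 171
= 701.8 ms


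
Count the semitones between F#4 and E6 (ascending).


Solution.
Absolute semitone position = octave×12 + chromatic position
F#4: 4×12 + 6 = 54
E6: 6×12 + 4 = 76
Difference = 76 - 54 = 22
= 22 semitones


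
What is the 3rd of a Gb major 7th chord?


Let's work it out.
Major 7th chord = root + major 3rd + perfect 5th + major 7th
Seventh chords stack in thirds, so the letter names are G-B-D-F
Root: Gb
Major 3rd above Gb: Bb
Perfect 5th above Gb: Db
Major 7th above Gb: F
The 3rd = Bb


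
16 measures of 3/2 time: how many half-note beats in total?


Time signature 3/2: the bottom number 2 means the half note gets one count
The top number 3 means 3 half-note beats per measure
Total = 3 × 16 measures
= 48 half-note beats


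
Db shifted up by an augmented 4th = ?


Solution.
augmented 4th: 4 letter names, 6 semitones
Letter: D + 3 → G
Pitch: Db + 6 semitones, spelled as a G → G
= G


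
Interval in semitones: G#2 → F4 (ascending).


Step by step:
Absolute semitone position = octave×12 + chromatic position
G#2: 2×12 + 8 = 32
F4: 4×12 + 5 = 53
Difference = 53 - 32 = 21
= 21 semitones


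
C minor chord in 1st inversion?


Let's work it out.
Root position: C Eb G
1st inversion: move root up an octave
Bass note: Eb
Notes (bottom to top) = Eb G C


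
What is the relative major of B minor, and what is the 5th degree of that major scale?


The relative major shares the key signature and is a minor 3rd above the minor tonic
A minor 3rd above B is D
→ relative major of B minor is D major
D major scale: D E F# G A B C#
= D major; 5th degree = A


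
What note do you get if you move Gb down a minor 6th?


Solution.
minor 6th: 6 letter names, 8 semitones
Letter: G - 5 → B
Pitch: Gb - 8 semitones, spelled as a B → Bb
= Bb


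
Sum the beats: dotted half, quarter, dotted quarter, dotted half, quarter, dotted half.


Beat values:
  dotted half = 3 beats
  quarter = 1 beat
  dotted quarter = 1.5 beats
  dotted half = 3 beats
  quarter = 1 beat
  dotted half = 3 beats
Sum = 3 + 1 + 1.5 + 3 + 1 + 3
= 12.5 beats


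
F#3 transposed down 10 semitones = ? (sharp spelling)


Reasoning:
F#3: chromatic position 6 in octave 3 → absolute = 3×12 + 6 = 42
Transpose down 10: 42 - 10 = 32
32 = 2×12 + 8 → G# in octave 2
Result = G#2


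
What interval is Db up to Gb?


Letter names: D → G spans 4 letter names → a 4th
Semitones: Db → Gb = 5 half-steps
A 4th of 5 semitones is a perfect 4th
= perfect 4th


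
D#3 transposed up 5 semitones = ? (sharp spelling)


Step by step:
D#3: chromatic position 3 in octave 3 → absolute = 3×12 + 3 = 39
Transpose up 5: 39 + 5 = 44
44 = 3×12 + 8 → G# in octave 3
Result = G#3


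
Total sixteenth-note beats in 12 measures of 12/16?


Time signature 12/16: the bottom number 16 means the sixteenth note gets one count
The top number 12 means 12 sixteenth-note beats per measure
Total = 12 × 12 measures
= 144 sixteenth-note beats


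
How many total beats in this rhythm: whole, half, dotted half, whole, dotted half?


Step by step:
Beat values:
  whole = 4 beats
  half = 2 beats
  dotted half = 3 beats
  whole = 4 beats
  dotted half = 3 beats
Sum = 4 + 2 + 3 + 4 + 3
= 16 beats


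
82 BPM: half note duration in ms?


Working:
One quarter-note beat = 60000 / BPM = 60000 / 82 ms
Half note = 2 × quarter note
Duration = 2 × 60000 / 82 = 120000 / 82
= 1463.4 ms


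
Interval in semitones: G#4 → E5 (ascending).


Absolute semitone position = octave×12 + chromatic position
G#4: 4×12 + 8 = 56
E5: 5×12 + 4 = 64
Difference = 64 - 56 = 8
= 8 semitones


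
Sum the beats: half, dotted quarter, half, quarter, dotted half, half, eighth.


Step by step:
Beat values:
  half = 2 beats
  dotted quarter = 1.5 beats
  half = 2 beats
  quarter = 1 beat
  dotted half = 3 beats
  half = 2 beats
  eighth = 0.5 beats
Sum = 2 + 1.5 + 2 + 1 + 3 + 2 + 0.5
= 12 beats


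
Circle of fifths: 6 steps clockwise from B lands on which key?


Each clockwise step on the circle of fifths moves up a perfect 5th
From B: B → F#/Gb → Db → Ab → Eb → Bb → F
= F


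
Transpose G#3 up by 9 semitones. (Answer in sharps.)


G#3: chromatic position 8 in octave 3 → absolute = 3×12 + 8 = 44
Transpose up 9: 44 + 9 = 53
53 = 4×12 + 5 → F in octave 4
Result = F4


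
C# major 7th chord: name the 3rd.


Reasoning:
Major 7th chord = root + major 3rd + perfect 5th + major 7th
Seventh chords stack in thirds, so the letter names are C-E-G-B
Root: C#
Major 3rd above C#: E#
Perfect 5th above C#: G#
Major 7th above C#: B#
The 3rd = E#


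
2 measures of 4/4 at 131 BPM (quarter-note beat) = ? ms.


Reasoning:
Quarter-note beat duration = 60000 / 131 ms
Beats per measure (4/4) = 4
One measure = 4 × 60000 / 131 = 240000 / 131 ms
2 measures = 2 × 240000 / 131 = 480000 / 131
= 3664.1 ms


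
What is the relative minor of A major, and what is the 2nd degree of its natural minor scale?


Let's work it out.
The relative minor shares the major's key signature and starts on its 6th degree
6th degree = a major 6th above the tonic; a major 6th above A is F#
→ relative minor of A major is F# minor
F# natural minor scale: F# G# A B C# D E
= F# minor; 2nd degree = G#


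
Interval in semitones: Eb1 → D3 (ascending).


Let's work it out.
Absolute semitone position = octave×12 + chromatic position
Eb1: 1×12 + 3 = 15
D3: 3×12 + 2 = 38
Difference = 38 - 15 = 23
= 23 semitones


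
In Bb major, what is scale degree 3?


Working:
Major scale pattern: W-W-H-W-W-W-H (2-2-1-2-2-2-1 semitones)
Starting from Bb:
  Bb + 2 semitones → C
  C + 2 semitones → D
  D + 1 semitone → Eb
  Eb + 2 semitones → F
  F + 2 semitones → G
  G + 2 semitones → A
  A + 1 semitone → Bb
Scale: Bb C D Eb F G A
Degree 3 = D


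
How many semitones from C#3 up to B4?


Let's work it out.
Absolute semitone position = octave×12 + chromatic position
C#3: 3×12 + 1 = 37
B4: 4×12 + 11 = 59
Difference = 59 - 37 = 22
= 22 semitones


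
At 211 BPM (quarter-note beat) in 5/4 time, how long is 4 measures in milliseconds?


Step by step:
Quarter-note beat duration = 60000 / 211 ms
Beats per measure (5/4) = 5
One measure = 5 × 60000 / 211 = 300000 / 211 ms
4 measures = 4 × 300000 / 211 = 1200000 / 211
= 5687.2 ms


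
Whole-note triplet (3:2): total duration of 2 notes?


Working:
Triplet: 3 notes occupy the space of 2 whole notes
Space = 2 × 4 = 8 beats
Each triplet note = 8 / 3 = 8/3 beats
2 notes = 2 × 8/3 = 16/3
= 16/3 beats


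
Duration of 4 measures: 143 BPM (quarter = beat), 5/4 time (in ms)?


Quarter-note beat duration = 60000 / 143 ms
Beats per measure (5/4) = 5
One measure = 5 × 60000 / 143 = 300000 / 143 ms
4 measures = 4 × 300000 / 143 = 1200000 / 143
= 8391.6 ms


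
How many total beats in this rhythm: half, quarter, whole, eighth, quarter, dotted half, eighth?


Beat values:
  half = 2 beats
  quarter = 1 beat
  whole = 4 beats
  eighth = 0.5 beats
  quarter = 1 beat
  dotted half = 3 beats
  eighth = 0.5 beats
Sum = 2 + 1 + 4 + 0.5 + 1 + 3 + 0.5
= 12 beats


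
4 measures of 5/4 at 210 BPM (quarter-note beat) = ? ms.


Quarter-note beat duration = 60000 / 210 ms
Beats per measure (5/4) = 5
One measure = 5 × 60000 / 210 = 300000 / 210 ms
4 measures = 4 × 300000 / 210 = 1200000 / 210
= 5714.3 ms


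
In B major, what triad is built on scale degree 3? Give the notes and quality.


Working:
B major scale: B C# D# E F# G# A#
Diatonic triad on degree 3 stacks scale notes 3, 5, 7: D# F# A#
D#→F# = 3 semitones; D#→A# = 7 semitones → minor triad
= D# F# A# (minor)


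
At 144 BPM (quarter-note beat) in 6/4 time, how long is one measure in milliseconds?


Quarter-note beat duration = 60000 / 144 ms
Beats per measure (6/4) = 6
One measure = 6 × 60000 / 144 = 360000 / 144 ms
= 2500.0 ms


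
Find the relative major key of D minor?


Reasoning:
The relative major shares the key signature and is a minor 3rd above the minor tonic
A minor 3rd above D is F
→ relative major of D minor is F major
= F major


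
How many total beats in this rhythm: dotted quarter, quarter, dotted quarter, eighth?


Beat values:
  dotted quarter = 1.5 beats
  quarter = 1 beat
  dotted quarter = 1.5 beats
  eighth = 0.5 beats
Sum = 1.5 + 1 + 1.5 + 0.5
= 4.5 beats


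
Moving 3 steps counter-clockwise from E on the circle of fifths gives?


Working:
Each counter-clockwise step moves down a perfect 5th (= up a perfect 4th)
From E: E → A → D → G
= G


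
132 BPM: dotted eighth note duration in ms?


Working:
One quarter-note beat = 60000 / BPM = 60000 / 132 ms
Dotted eighth note = 3/4 × quarter note
Duration = 3/4 × 60000 / 132 = 45000 / 132
= 340.9 ms


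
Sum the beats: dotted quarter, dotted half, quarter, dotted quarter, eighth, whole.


Beat values:
  dotted quarter = 1.5 beats
  dotted half = 3 beats
  quarter = 1 beat
  dotted quarter = 1.5 beats
  eighth = 0.5 beats
  whole = 4 beats
Sum = 1.5 + 3 + 1 + 1.5 + 0.5 + 4
= 11.5 beats


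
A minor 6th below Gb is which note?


Let's work it out.
A 6th spans 6 letter names, so from G we land on B
A minor 6th = 8 semitones below Gb
Spell B at that pitch: Bb
= Bb


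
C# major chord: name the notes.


Working:
Major triad = root + major 3rd (4 semitones) + perfect 5th (7 semitones)
A triad on C# stacks thirds, so the chord tones use letter names C-E-G
Root: C#
Major 3rd above C#: E#
Perfect 5th above C#: G#
Chord = C# E# G#


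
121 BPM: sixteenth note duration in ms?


Solution.
One quarter-note beat = 60000 / BPM = 60000 / 121 ms
Sixteenth note = 1/4 × quarter note
Duration = 1/4 × 60000 / 121 = 15000 / 121
= 124.0 ms


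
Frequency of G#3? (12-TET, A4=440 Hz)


Step by step:
f = 440 × 2^(n/12) where n = semitones from A4
G#3: -13 semitones from A4
f = 440 × 2^(-13/12)
f = 207.65 Hz


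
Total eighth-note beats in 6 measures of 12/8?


Working:
Time signature 12/8: the bottom number 8 means the eighth note gets one count
The top number 12 means 12 eighth-note beats per measure
Total = 12 × 6 measures
= 72 eighth-note beats


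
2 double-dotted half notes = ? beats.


Base half note = 2 beats
Dot 1 adds half the previous value: +1
Dot 2 adds half the previous value: +1/2
One double-dotted half = 2 + 1 + 1/2 = 7/2
2 of them = 2 × 7/2 = 7
= 7 beats


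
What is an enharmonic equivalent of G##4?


Working:
Enharmonic notes sound the same pitch but are spelled with different letter names
G## and A name the same pitch class
= A4


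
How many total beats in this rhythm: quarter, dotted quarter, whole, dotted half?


Working:
Beat values:
  quarter = 1 beat
  dotted quarter = 1.5 beats
  whole = 4 beats
  dotted half = 3 beats
Sum = 1 + 1.5 + 4 + 3
= 9.5 beats


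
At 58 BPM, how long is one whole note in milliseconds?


One quarter-note beat = 60000 / BPM = 60000 / 58 ms
Whole note = 4 × quarter note
Duration = 4 × 60000 / 58 = 240000 / 58
= 4137.9 ms


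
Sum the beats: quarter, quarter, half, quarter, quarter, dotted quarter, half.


Working:
Beat values:
  quarter = 1 beat
  quarter = 1 beat
  half = 2 beats
  quarter = 1 beat
  quarter = 1 beat
  dotted quarter = 1.5 beats
  half = 2 beats
Sum = 1 + 1 + 2 + 1 + 1 + 1.5 + 2
= 9.5 beats


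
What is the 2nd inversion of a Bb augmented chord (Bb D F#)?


Solution.
Root position: Bb D F#
2nd inversion: move root and 3rd up an octave
Bass note: F#
Notes (bottom to top) = F# Bb D


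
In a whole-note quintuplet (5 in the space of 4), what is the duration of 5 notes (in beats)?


Working:
Quintuplet: 5 notes occupy the space of 4 whole notes
Space = 4 × 4 = 16 beats
Each quintuplet note = 16 / 5 = 16/5 beats
5 notes = 5 × 16/5 = 16
= 16 beats


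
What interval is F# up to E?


Step by step:
Letter names: F → E spans 7 letter names → a 7th
Semitones: F# → E = 10 half-steps
A 7th of 10 semitones is a minor 7th
= minor 7th


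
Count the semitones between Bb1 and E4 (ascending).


Solution.
Absolute semitone position = octave×12 + chromatic position
Bb1: 1×12 + 10 = 22
E4: 4×12 + 4 = 52
Difference = 52 - 22 = 30
= 30 semitones


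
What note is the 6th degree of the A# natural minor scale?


Working:
Natural minor scale pattern: W-H-W-W-H-W-W (2-1-2-2-1-2-2 semitones)
Starting from A#:
  A# + 2 semitones → B#
  B# + 1 semitone → C#
  C# + 2 semitones → D#
  D# + 2 semitones → E#
  E# + 1 semitone → F#
  F# + 2 semitones → G#
  G# + 2 semitones → A#
Scale: A# B# C# D# E# F# G#
Degree 6 = F#


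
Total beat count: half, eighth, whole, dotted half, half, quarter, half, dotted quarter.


Reasoning:
Beat values:
  half = 2 beats
  eighth = 0.5 beats
  whole = 4 beats
  dotted half = 3 beats
  half = 2 beats
  quarter = 1 beat
  half = 2 beats
  dotted quarter = 1.5 beats
Sum = 2 + 0.5 + 4 + 3 + 2 + 1 + 2 + 1.5
= 16 beats


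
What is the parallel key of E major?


Working:
Parallel keys share the same tonic but differ in mode
E major → parallel is E minor
= E minor


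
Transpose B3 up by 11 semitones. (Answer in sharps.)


Solution.
B3: chromatic position 11 in octave 3 → absolute = 3×12 + 11 = 47
Transpose up 11: 47 + 11 = 58
58 = 4×12 + 10 → A# in octave 4
Result = A#4


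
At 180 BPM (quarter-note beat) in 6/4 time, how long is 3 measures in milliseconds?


Working:
Quarter-note beat duration = 60000 / 180 ms
Beats per measure (6/4) = 6
One measure = 6 × 60000 / 180 = 360000 / 180 ms
3 measures = 3 × 360000 / 180 = 1080000 / 180
= 6000.0 ms


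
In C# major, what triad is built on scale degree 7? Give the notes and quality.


Reasoning:
C# major scale: C# D# E# F# G# A# B#
Diatonic triad on degree 7 stacks scale notes 7, 2, 4: B# D# F#
B#→D# = 3 semitones; B#→F# = 6 semitones → diminished triad
= B# D# F# (diminished)


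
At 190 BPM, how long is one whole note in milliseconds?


Working:
One quarter-note beat = 60000 / BPM = 60000 / 190 ms
Whole note = 4 × quarter note
Duration = 4 × 60000 / 190 = 240000 / 190
= 1263.2 ms


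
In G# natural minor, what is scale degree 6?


Natural minor scale pattern: W-H-W-W-H-W-W (2-1-2-2-1-2-2 semitones)
Starting from G#:
  G# + 2 semitones → A#
  A# + 1 semitone → B
  B + 2 semitones → C#
  C# + 2 semitones → D#
  D# + 1 semitone → E
  E + 2 semitones → F#
  F# + 2 semitones → G#
Scale: G# A# B C# D# E F#
Degree 6 = E


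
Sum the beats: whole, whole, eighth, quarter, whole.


Beat values:
  whole = 4 beats
  whole = 4 beats
  eighth = 0.5 beats
  quarter = 1 beat
  whole = 4 beats
Sum = 4 + 4 + 0.5 + 1 + 4
= 13.5 beats


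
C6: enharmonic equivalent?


Step by step:
Enharmonic notes sound the same pitch but are spelled with different letter names
C and Dbb name the same pitch class
= Dbb6


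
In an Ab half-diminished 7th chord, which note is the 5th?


Solution.
Half-diminished 7th chord = root + minor 3rd + diminished 5th + minor 7th
Seventh chords stack in thirds, so the letter names are A-C-E-G
Root: Ab
Minor 3rd above Ab: Cb
Diminished 5th above Ab: Ebb
Minor 7th above Ab: Gb
The 5th = Ebb


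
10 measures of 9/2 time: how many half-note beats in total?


Reasoning:
Time signature 9/2: the bottom number 2 means the half note gets one count
The top number 9 means 9 half-note beats per measure
Total = 9 × 10 measures
= 90 half-note beats


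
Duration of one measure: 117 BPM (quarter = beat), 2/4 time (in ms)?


Reasoning:
Quarter-note beat duration = 60000 / 117 ms
Beats per measure (2/4) = 2
One measure = 2 × 60000 / 117 = 120000 / 117 ms
= 1025.6 ms


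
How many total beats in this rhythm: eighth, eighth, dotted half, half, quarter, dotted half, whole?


Beat values:
  eighth = 0.5 beats
  eighth = 0.5 beats
  dotted half = 3 beats
  half = 2 beats
  quarter = 1 beat
  dotted half = 3 beats
  whole = 4 beats
Sum = 0.5 + 0.5 + 3 + 2 + 1 + 3 + 4
= 14 beats


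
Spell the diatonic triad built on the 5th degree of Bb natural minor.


Bb natural minor scale: Bb C Db Eb F Gb Ab
Diatonic triad on degree 5 stacks scale notes 5, 7, 2: F Ab C
F→Ab = 3 semitones; F→C = 7 semitones → minor triad
= F Ab C (minor)


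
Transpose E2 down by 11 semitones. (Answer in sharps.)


Reasoning:
E2: chromatic position 4 in octave 2 → absolute = 2×12 + 4 = 28
Transpose down 11: 28 - 11 = 17
17 = 1×12 + 5 → F in octave 1
Result = F1


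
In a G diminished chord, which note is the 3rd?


Diminished triad = root + minor 3rd (3 semitones) + diminished 5th (6 semitones)
A triad on G stacks thirds, so the chord tones use letter names G-B-D
Root: G
Minor 3rd above G: Bb
Diminished 5th above G: Db
The 3rd = Bb


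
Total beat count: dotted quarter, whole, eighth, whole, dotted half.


Working:
Beat values:
  dotted quarter = 1.5 beats
  whole = 4 beats
  eighth = 0.5 beats
  whole = 4 beats
  dotted half = 3 beats
Sum = 1.5 + 4 + 0.5 + 4 + 3
= 13 beats


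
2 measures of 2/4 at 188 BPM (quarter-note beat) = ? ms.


Reasoning:
Quarter-note beat duration = 60000 / 188 ms
Beats per measure (2/4) = 2
One measure = 2 × 60000 / 188 = 120000 / 188 ms
2 measures = 2 × 120000 / 188 = 240000 / 188
= 1276.6 ms


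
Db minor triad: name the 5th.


Minor triad = root + minor 3rd (3 semitones) + perfect 5th (7 semitones)
A triad on Db stacks thirds, so the chord tones use letter names D-F-A
Root: Db
Minor 3rd above Db: Fb
Perfect 5th above Db: Ab
The 5th = Ab


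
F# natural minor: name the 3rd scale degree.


Reasoning:
Natural minor scale pattern: W-H-W-W-H-W-W (2-1-2-2-1-2-2 semitones)
Starting from F#:
  F# + 2 semitones → G#
  G# + 1 semitone → A
  A + 2 semitones → B
  B + 2 semitones → C#
  C# + 1 semitone → D
  D + 2 semitones → E
  E + 2 semitones → F#
Scale: F# G# A B C# D E
Degree 3 = A


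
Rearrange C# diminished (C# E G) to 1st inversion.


Working:
Root position: C# E G
1st inversion: move root up an octave
Bass note: E
Notes (bottom to top) = E G C#


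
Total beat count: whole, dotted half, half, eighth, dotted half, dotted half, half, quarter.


Working:
Beat values:
  whole = 4 beats
  dotted half = 3 beats
  half = 2 beats
  eighth = 0.5 beats
  dotted half = 3 beats
  dotted half = 3 beats
  half = 2 beats
  quarter = 1 beat
Sum = 4 + 3 + 2 + 0.5 + 3 + 3 + 2 + 1
= 18.5 beats


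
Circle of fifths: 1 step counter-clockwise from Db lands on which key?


Let's work it out.
Each counter-clockwise step moves down a perfect 5th (= up a perfect 4th)
From Db: Db → F#/Gb
= F#/Gb


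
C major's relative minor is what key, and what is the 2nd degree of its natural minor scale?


The relative minor shares the major's key signature and starts on its 6th degree
6th degree = a major 6th above the tonic; a major 6th above C is A
→ relative minor of C major is A minor
A natural minor scale: A B C D E F G
= A minor; 2nd degree = B


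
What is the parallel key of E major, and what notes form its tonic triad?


Reasoning:
Parallel keys share the same tonic but differ in mode
E major → parallel is E minor
Tonic triad of E minor = E G B
= E minor; triad = E G B


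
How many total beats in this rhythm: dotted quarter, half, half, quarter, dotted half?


Solution.
Beat values:
  dotted quarter = 1.5 beats
  half = 2 beats
  half = 2 beats
  quarter = 1 beat
  dotted half = 3 beats
Sum = 1.5 + 2 + 2 + 1 + 3
= 9.5 beats


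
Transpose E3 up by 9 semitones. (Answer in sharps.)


E3: chromatic position 4 in octave 3 → absolute = 3×12 + 4 = 40
Transpose up 9: 40 + 9 = 49
49 = 4×12 + 1 → C# in octave 4
Result = C#4


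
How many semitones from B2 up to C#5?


Solution.
Absolute semitone position = octave×12 + chromatic position
B2: 2×12 + 11 = 35
C#5: 5×12 + 1 = 61
Difference = 61 - 35 = 26
= 26 semitones


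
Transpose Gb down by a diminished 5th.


Solution.
diminished 5th: 5 letter names, 6 semitones
Letter: G - 4 → C
Pitch: Gb - 6 semitones, spelled as a C → C
= C


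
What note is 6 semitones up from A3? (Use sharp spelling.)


A3: chromatic position 9 in octave 3 → absolute = 3×12 + 9 = 45
Transpose up 6: 45 + 6 = 51
51 = 4×12 + 3 → D# in octave 4
Result = D#4


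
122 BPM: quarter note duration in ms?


Solution.
One quarter-note beat = 60000 / BPM = 60000 / 122 ms
Duration = 60000 / 122
= 491.8 ms


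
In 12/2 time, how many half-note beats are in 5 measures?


Time signature 12/2: the bottom number 2 means the half note gets one count
The top number 12 means 12 half-note beats per measure
Total = 12 × 5 measures
= 60 half-note beats


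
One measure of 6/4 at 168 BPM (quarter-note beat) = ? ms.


Reasoning:
Quarter-note beat duration = 60000 / 168 ms
Beats per measure (6/4) = 6
One measure = 6 × 60000 / 168 = 360000 / 168 ms
= 2142.9 ms


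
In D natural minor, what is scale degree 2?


Solution.
Natural minor scale pattern: W-H-W-W-H-W-W (2-1-2-2-1-2-2 semitones)
Starting from D:
  D + 2 semitones → E
  E + 1 semitone → F
  F + 2 semitones → G
  G + 2 semitones → A
  A + 1 semitone → Bb
  Bb + 2 semitones → C
  C + 2 semitones → D
Scale: D E F G A Bb C
Degree 2 = E


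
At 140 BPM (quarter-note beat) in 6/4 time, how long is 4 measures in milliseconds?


Let's work it out.
Quarter-note beat duration = 60000 / 140 ms
Beats per measure (6/4) = 6
One measure = 6 × 60000 / 140 = 360000 / 140 ms
4 measures = 4 × 360000 / 140 = 1440000 / 140
= 10285.7 ms


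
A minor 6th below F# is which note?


A 6th spans 6 letter names, so from F we land on A
A minor 6th = 8 semitones below F#
Spell A at that pitch: A#
= A#


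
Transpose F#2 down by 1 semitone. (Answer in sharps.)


Reasoning:
F#2: chromatic position 6 in octave 2 → absolute = 2×12 + 6 = 30
Transpose down 1: 30 - 1 = 29
29 = 2×12 + 5 → F in octave 2
Result = F2


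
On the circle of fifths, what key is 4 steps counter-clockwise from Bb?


Working:
Each counter-clockwise step moves down a perfect 5th (= up a perfect 4th)
From Bb: Bb → Eb → Ab → Db → F#/Gb
= F#/Gb


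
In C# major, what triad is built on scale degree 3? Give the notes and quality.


C# major scale: C# D# E# F# G# A# B#
Diatonic triad on degree 3 stacks scale notes 3, 5, 7: E# G# B#
E#→G# = 3 semitones; E#→B# = 7 semitones → minor triad
= E# G# B# (minor)


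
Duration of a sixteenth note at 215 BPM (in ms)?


Reasoning:
One quarter-note beat = 60000 / BPM = 60000 / 215 ms
Sixteenth note = 1/4 × quarter note
Duration = 1/4 × 60000 / 215 = 15000 / 215
= 69.8 ms


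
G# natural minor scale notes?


Step by step:
Natural minor scale pattern: W-H-W-W-H-W-W (2-1-2-2-1-2-2 semitones)
Starting from G#:
  G# + 2 semitones → A#
  A# + 1 semitone → B
  B + 2 semitones → C#
  C# + 2 semitones → D#
  D# + 1 semitone → E
  E + 2 semitones → F#
  F# + 2 semitones → G#
Scale = G# A# B C# D# E F#


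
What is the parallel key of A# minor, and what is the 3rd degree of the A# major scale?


Parallel keys share the same tonic but differ in mode
A# minor → parallel is A# major
A# major scale: A# B# C## D# E# F## G##
= A# major; 3rd degree = C##


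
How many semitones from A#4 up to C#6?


Absolute semitone position = octave×12 + chromatic position
A#4: 4×12 + 10 = 58
C#6: 6×12 + 1 = 73
Difference = 73 - 58 = 15
= 15 semitones


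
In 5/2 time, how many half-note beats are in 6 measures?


Step by step:
Time signature 5/2: the bottom number 2 means the half note gets one count
The top number 5 means 5 half-note beats per measure
Total = 5 × 6 measures
= 30 half-note beats


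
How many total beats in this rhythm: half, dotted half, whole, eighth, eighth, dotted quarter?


Solution.
Beat values:
  half = 2 beats
  dotted half = 3 beats
  whole = 4 beats
  eighth = 0.5 beats
  eighth = 0.5 beats
  dotted quarter = 1.5 beats
Sum = 2 + 3 + 4 + 0.5 + 0.5 + 1.5
= 11.5 beats


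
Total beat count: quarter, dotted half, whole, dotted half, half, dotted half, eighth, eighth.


Let's work it out.
Beat values:
  quarter = 1 beat
  dotted half = 3 beats
  whole = 4 beats
  dotted half = 3 beats
  half = 2 beats
  dotted half = 3 beats
  eighth = 0.5 beats
  eighth = 0.5 beats
Sum = 1 + 3 + 4 + 3 + 2 + 3 + 0.5 + 0.5
= 17 beats


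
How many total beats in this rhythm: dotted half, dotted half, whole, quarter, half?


Beat values:
  dotted half = 3 beats
  dotted half = 3 beats
  whole = 4 beats
  quarter = 1 beat
  half = 2 beats
Sum = 3 + 3 + 4 + 1 + 2
= 13 beats


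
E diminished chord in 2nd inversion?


Let's work it out.
Root position: E G Bb
2nd inversion: move root and 3rd up an octave
Bass note: Bb
Notes (bottom to top) = Bb E G


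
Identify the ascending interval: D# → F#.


Letter names: D → F spans 3 letter names → a 3rd
Semitones: D# → F# = 3 half-steps
A 3rd of 3 semitones is a minor 3rd
= minor 3rd


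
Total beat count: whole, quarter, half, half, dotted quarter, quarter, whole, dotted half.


Working:
Beat values:
  whole = 4 beats
  quarter = 1 beat
  half = 2 beats
  half = 2 beats
  dotted quarter = 1.5 beats
  quarter = 1 beat
  whole = 4 beats
  dotted half = 3 beats
Sum = 4 + 1 + 2 + 2 + 1.5 + 1 + 4 + 3
= 18.5 beats


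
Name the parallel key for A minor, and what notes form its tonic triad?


Reasoning:
Parallel keys share the same tonic but differ in mode
A minor → parallel is A major
Tonic triad of A major = A C# E
= A major; triad = A C# E


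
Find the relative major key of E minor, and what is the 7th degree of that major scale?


Working:
The relative major shares the key signature and is a minor 3rd above the minor tonic
A minor 3rd above E is G
→ relative major of E minor is G major
G major scale: G A B C D E F#
= G major; 7th degree = F#


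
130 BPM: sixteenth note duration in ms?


Step by step:
One quarter-note beat = 60000 / BPM = 60000 / 130 ms
Sixteenth note = 1/4 × quarter note
Duration = 1/4 × 60000 / 130 = 15000 / 130
= 115.4 ms


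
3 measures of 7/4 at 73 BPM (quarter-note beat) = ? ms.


Step by step:
Quarter-note beat duration = 60000 / 73 ms
Beats per measure (7/4) = 7
One measure = 7 × 60000 / 73 = 420000 / 73 ms
3 measures = 3 × 420000 / 73 = 1260000 / 73
= 17260.3 ms


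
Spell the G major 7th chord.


Step by step:
Major 7th chord = root + major 3rd + perfect 5th + major 7th
Seventh chords stack in thirds, so the letter names are G-B-D-F
Root: G
Major 3rd above G: B
Perfect 5th above G: D
Major 7th above G: F#
Chord = G B D F#
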